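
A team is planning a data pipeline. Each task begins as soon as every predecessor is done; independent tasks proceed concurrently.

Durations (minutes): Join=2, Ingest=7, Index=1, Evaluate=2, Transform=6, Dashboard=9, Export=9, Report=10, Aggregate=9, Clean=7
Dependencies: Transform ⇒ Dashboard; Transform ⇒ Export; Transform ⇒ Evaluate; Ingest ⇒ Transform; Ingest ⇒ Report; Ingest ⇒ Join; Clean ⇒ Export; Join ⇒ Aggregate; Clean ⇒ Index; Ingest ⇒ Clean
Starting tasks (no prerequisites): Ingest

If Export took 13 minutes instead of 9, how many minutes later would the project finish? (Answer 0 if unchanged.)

As given, the longest chain is Ingest→Clean→Export = 7+7+9 = 23, so the finish is 23 minutes.
Export lies on that path, so at 13 minutes the path becomes 27 minutes.
No other chain overtakes it, so the finish is 27 minutes.
Change in finish: 27 − 23 = +4 minutes.

4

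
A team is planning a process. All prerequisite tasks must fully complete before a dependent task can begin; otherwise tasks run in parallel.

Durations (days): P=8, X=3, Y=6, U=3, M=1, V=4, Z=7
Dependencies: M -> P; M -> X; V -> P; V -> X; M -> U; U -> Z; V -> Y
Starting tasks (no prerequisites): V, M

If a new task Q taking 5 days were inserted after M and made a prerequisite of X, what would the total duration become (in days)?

12

Originally the project takes 12 days.
With Q inserted, X now waits for max(M, V, Q).
New critical path: V→P = 4+8 = 12 ⇒ 12 days.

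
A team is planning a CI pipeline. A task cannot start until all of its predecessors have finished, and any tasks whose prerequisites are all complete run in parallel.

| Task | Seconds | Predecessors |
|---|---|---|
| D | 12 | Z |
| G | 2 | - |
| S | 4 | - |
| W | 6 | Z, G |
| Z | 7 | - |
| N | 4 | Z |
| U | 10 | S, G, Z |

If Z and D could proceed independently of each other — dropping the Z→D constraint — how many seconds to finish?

Original critical path: Z→D = 7+12 = 19 ⇒ 19 seconds.
Without Z→D, D's earliest start moves from 7 to 0.
New critical path: Z→U = 7+10 = 17 ⇒ 17 seconds.

17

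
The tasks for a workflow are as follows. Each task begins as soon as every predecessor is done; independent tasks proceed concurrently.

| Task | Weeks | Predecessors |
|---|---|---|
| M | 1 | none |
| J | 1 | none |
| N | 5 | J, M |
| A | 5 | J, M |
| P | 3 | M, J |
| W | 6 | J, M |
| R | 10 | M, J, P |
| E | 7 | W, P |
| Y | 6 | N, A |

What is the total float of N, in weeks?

2

M→P→R = 1+3+10 = 14 sets the makespan at 14 weeks.
N finishes as early as 6 and must finish by 8.
So N can slip 8 − 6 = 2 weeks.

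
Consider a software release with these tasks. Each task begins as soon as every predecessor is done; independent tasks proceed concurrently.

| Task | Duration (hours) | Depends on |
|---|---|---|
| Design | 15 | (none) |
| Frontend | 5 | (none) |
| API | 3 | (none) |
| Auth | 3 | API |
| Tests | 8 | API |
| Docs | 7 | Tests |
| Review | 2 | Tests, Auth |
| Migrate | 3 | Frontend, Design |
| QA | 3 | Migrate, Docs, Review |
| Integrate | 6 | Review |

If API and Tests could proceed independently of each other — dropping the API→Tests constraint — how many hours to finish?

Original critical path: Design→Migrate→QA = 15+3+3 = 21 ⇒ 21 hours.
Without API→Tests, Tests's earliest start moves from 3 to 0.
New critical path: Design→Migrate→QA = 15+3+3 = 21 ⇒ 21 hours.

21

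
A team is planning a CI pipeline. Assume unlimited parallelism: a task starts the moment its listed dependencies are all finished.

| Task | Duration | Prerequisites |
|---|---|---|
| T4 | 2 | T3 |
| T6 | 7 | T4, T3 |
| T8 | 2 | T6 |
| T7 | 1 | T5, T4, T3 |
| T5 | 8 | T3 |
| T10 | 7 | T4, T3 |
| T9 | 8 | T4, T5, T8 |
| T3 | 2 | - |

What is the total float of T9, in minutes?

0

Critical path: T3→T4→T6→T8→T9 = 2+2+7+2+8 = 21, so the finish is 21 minutes.
The longest chain containing T9 totals 21 minutes.
Float = 21 − 21 = 0.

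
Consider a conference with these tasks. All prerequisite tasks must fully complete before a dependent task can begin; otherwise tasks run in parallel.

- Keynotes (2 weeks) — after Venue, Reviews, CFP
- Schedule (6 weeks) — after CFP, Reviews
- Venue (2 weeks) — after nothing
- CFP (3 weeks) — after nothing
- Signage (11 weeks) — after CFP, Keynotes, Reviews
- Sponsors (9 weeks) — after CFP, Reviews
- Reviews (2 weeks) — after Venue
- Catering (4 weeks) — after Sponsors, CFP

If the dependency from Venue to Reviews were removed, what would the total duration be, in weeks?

Before: longest chain Venue→Reviews→Keynotes→Signage = 2+2+2+11 = 17, finish 17.
Without Venue→Reviews, Reviews's earliest start moves from 2 to 0.
The longest chain is now CFP→Keynotes→Signage = 3+2+11 = 16, so the project takes 16 weeks.

16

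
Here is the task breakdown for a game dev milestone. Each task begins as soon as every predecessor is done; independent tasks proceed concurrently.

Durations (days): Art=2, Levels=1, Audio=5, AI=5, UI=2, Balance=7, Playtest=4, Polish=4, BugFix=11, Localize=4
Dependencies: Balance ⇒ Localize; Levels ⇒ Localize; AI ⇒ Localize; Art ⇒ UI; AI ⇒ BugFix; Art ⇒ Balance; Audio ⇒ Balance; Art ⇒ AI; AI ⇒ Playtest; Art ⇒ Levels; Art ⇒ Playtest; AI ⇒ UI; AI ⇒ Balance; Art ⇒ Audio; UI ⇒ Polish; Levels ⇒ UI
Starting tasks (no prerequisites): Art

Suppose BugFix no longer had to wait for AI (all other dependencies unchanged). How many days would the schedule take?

18

With the dependency in place, Art→Audio→Balance→Localize = 2+5+7+4 = 18 sets the finish at 18 days.
Without AI→BugFix, BugFix's earliest start moves from 7 to 0.
After: Art→Audio→Balance→Localize = 2+5+7+4 = 18 → 18 days.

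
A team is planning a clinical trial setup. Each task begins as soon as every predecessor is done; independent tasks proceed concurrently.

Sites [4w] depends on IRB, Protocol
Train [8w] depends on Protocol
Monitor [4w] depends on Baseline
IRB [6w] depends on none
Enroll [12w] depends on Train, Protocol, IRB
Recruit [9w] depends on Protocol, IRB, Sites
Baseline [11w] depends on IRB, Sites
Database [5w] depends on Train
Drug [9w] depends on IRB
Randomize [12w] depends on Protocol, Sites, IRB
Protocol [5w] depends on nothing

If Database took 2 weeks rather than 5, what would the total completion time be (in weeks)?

As given, the longest chain is Protocol→Train→Enroll = 5+8+12 = 25, so the finish is 25 weeks.
Database has 7 weeks of float (longest path through it is 18).
No other chain overtakes it, so the finish is 25 weeks.

25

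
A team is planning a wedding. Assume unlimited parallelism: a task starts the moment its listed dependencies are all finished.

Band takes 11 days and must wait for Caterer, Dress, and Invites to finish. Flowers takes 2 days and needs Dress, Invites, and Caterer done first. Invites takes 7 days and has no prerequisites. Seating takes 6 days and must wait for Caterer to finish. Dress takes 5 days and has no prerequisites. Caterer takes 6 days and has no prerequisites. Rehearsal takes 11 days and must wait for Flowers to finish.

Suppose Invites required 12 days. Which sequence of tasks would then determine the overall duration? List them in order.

As given, the longest chain is Invites→Flowers→Rehearsal = 7+2+11 = 20, so the finish is 20 days.
Since Invites is critical, the +5 change carries straight to that chain (now 25 days).
No other chain overtakes it, so the finish is 25 days.

Invites, Flowers, Rehearsal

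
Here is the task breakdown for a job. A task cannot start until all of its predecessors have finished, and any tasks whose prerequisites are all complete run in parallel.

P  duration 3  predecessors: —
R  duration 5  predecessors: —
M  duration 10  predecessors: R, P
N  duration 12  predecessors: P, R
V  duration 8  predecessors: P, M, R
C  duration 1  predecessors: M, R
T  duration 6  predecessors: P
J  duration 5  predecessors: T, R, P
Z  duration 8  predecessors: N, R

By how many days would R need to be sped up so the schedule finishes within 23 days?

2

Current finish: 25 days; target: 23.
R is on every critical path, so each day cut from R cuts the finish by one (this holds down to a finish of 23).
Need 25 − 23 = 2 days off R → R becomes 3 days, finish becomes 23.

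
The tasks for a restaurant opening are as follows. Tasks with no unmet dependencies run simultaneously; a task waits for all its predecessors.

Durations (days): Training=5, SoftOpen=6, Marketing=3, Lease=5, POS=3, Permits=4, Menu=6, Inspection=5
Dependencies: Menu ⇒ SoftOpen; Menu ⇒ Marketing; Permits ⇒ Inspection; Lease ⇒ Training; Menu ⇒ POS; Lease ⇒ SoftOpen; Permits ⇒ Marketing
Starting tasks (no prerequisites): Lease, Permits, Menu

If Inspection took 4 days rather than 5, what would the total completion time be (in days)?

12

As given, the longest chain is Menu→SoftOpen = 6+6 = 12, so the finish is 12 days.
Inspection is off the critical path — its longest chain is 9 days, giving 3 of slack.
That remains the longest chain; total 12 days.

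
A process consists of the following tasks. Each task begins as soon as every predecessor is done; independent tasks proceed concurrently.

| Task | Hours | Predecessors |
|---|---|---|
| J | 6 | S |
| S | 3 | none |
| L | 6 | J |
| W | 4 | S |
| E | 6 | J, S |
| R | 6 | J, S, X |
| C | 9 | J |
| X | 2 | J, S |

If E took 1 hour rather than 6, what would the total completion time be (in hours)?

18

Baseline: S→J→C = 3+6+9 = 18 → 18 hours.
The longest path through E is only 15 hours, so E has float 3.
No other chain overtakes it, so the finish is 18 hours.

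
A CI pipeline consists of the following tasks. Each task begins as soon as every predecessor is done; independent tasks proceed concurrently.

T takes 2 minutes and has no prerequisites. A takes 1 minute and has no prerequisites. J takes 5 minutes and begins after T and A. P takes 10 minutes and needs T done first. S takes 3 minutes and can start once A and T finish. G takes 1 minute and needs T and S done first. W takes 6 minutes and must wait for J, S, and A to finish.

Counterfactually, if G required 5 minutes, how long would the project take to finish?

As given, the longest chain is T→J→W = 2+5+6 = 13, so the finish is 13 minutes.
The longest path through G is only 6 minutes, so G has float 7.
That remains the longest chain; total 13 minutes.

13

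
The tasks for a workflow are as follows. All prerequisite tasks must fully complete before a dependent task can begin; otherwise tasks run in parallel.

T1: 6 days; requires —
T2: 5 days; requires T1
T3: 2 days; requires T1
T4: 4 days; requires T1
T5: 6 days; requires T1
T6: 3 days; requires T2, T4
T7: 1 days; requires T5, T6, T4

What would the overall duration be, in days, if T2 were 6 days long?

The binding path is T1→T2→T6→T7 = 6+5+3+1 = 15; finish at 15 days.
Since T2 is critical, the +1 change carries straight to that chain (now 16 days).
That remains the longest chain; total 16 days.

16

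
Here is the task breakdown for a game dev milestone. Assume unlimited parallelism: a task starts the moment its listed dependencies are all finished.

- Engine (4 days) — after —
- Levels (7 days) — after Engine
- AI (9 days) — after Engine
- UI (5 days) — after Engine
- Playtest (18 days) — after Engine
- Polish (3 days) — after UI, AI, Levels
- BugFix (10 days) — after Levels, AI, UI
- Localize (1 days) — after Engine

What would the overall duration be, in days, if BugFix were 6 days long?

22

Baseline: Engine→AI→BugFix = 4+9+10 = 23 → 23 days.
BugFix lies on that path, so at 6 days the path becomes 19 days.
The binding chain switches to Engine→Playtest = 4+18 = 22; finish 22 days.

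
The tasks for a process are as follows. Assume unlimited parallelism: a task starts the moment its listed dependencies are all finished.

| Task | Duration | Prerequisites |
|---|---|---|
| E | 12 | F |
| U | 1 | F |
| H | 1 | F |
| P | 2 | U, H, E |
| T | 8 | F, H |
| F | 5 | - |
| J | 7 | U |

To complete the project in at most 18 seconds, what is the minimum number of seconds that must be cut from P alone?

Current finish: 19 seconds; target: 18.
P is on every critical path, so each second cut from P cuts the finish by one (this holds down to a finish of 18).
Need 19 − 18 = 1 second off P → P becomes 1 second, finish becomes 18.

1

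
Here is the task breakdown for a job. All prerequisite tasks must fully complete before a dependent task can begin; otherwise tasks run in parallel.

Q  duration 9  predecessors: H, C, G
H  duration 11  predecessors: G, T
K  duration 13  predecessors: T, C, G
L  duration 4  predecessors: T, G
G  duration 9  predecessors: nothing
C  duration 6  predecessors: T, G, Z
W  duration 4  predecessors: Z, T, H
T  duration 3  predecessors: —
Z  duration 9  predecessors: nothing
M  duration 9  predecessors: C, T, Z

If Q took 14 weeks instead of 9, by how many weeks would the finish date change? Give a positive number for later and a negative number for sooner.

Actual critical path: G→H→Q = 9+11+9 = 29 ⇒ 29 weeks.
Q is on the critical path; changing it to 14 makes that path 34 weeks.
That remains the longest chain; total 34 weeks.
Change in finish: 34 − 29 = +5 weeks.

5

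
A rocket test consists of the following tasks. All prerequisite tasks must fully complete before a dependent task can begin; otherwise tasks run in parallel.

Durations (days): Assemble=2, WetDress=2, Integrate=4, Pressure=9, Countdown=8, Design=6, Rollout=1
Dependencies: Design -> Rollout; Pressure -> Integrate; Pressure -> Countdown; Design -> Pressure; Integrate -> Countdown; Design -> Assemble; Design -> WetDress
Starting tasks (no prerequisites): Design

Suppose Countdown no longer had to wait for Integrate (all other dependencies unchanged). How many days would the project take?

23

With the dependency in place, Design→Pressure→Integrate→Countdown = 6+9+4+8 = 27 sets the finish at 27 days.
Without Integrate→Countdown, Countdown's earliest start moves from 19 to 15.
New critical path: Design→Pressure→Countdown = 6+9+8 = 23 ⇒ 23 days.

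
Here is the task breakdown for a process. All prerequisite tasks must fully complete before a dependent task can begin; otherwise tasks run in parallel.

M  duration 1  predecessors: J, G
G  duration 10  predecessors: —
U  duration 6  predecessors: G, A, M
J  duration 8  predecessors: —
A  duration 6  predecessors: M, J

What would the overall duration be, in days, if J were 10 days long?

23

Critical path before the change: G→M→A→U = 10+1+6+6 = 23 giving 23 days.
J has 2 days of float (longest path through it is 21).
That remains the longest chain; total 23 days.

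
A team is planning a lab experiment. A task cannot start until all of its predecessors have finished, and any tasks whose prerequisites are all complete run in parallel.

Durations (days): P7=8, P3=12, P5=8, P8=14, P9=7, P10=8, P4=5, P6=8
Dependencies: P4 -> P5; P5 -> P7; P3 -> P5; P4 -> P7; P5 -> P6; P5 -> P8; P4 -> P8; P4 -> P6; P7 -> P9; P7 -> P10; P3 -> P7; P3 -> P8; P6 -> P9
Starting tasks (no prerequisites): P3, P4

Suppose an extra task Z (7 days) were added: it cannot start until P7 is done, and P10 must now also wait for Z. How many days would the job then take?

Originally the job takes 36 days.
With Z inserted, P10 now waits for max(P7, Z).
New critical path: P3→P5→P7→Z→P10 = 12+8+8+7+8 = 43 ⇒ 43 days.

43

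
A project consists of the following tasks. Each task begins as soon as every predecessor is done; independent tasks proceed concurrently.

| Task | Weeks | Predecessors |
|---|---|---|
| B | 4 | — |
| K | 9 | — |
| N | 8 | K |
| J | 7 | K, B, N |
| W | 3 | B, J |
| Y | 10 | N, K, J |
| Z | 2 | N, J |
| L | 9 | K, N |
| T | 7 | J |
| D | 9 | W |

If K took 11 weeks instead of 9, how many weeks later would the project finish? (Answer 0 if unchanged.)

2

Baseline: K→N→J→W→D = 9+8+7+3+9 = 36 → 36 weeks.
Since K is critical, the +2 change carries straight to that chain (now 38 weeks).
That remains the longest chain; total 38 weeks.
Change in finish: 38 − 36 = +2 weeks.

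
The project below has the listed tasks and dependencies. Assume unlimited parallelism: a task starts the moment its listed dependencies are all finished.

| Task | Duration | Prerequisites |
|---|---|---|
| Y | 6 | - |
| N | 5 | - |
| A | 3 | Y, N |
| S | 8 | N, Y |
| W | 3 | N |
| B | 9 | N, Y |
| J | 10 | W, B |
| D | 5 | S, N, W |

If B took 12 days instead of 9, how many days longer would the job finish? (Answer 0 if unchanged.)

3

Critical path before the change: Y→B→J = 6+9+10 = 25 giving 25 days.
B is on the critical path; changing it to 12 makes that path 28 days.
No other chain overtakes it, so the finish is 28 days.
Change in finish: 28 − 25 = +3 days.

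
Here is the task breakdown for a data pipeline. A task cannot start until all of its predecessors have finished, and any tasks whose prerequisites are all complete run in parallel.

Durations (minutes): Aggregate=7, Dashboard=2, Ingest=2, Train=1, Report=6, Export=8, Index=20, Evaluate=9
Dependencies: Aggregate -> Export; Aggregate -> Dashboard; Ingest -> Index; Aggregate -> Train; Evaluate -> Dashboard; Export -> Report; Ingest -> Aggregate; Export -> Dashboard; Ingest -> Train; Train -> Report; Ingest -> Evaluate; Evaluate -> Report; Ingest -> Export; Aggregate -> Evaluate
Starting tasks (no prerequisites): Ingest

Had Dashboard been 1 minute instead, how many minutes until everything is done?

24

Baseline: Ingest→Aggregate→Evaluate→Report = 2+7+9+6 = 24 → 24 minutes.
Dashboard has 4 minutes of float (longest path through it is 20).
The critical path is still Ingest→Aggregate→Evaluate→Report; finish is now 24 minutes.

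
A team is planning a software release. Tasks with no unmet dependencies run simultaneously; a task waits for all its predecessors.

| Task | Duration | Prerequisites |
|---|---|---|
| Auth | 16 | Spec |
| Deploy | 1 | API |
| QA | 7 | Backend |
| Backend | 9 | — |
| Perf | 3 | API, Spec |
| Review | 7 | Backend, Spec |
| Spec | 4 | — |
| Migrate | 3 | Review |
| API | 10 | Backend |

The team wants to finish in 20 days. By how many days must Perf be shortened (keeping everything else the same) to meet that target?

Current finish: 22 days; target: 20.
Perf is on every critical path, so each day cut from Perf cuts the finish by one (this holds down to a finish of 20).
Need 22 − 20 = 2 days off Perf → Perf becomes 1 day, finish becomes 20.

2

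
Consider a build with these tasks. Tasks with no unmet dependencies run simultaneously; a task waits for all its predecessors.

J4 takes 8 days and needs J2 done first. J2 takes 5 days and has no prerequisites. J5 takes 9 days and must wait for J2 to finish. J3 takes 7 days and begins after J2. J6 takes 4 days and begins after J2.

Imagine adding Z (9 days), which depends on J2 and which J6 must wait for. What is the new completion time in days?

18

Originally the plan takes 14 days.
With Z inserted, J6 now waits for max(J2, Z).
New critical path: J2→Z→J6 = 5+9+4 = 18 ⇒ 18 days.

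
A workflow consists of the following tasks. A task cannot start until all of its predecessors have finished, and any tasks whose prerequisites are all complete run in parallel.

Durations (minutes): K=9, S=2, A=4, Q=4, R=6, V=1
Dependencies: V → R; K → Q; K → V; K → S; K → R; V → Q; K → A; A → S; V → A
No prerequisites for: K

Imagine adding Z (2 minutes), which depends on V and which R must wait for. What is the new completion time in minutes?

Originally the job takes 16 minutes.
With Z inserted, R now waits for max(K, V, Z).
New critical path: K→V→Z→R = 9+1+2+6 = 18 ⇒ 18 minutes.

18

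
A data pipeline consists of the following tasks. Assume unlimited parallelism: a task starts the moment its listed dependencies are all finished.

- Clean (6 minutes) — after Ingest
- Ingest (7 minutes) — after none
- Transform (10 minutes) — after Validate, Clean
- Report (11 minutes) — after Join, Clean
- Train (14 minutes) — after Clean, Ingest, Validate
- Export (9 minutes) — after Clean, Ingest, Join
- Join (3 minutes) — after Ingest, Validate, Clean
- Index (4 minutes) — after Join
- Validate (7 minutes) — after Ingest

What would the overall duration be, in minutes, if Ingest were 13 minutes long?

34

Actual critical path: Ingest→Validate→Join→Report = 7+7+3+11 = 28 ⇒ 28 minutes.
Ingest is on the critical path; changing it to 13 makes that path 34 minutes.
That remains the longest chain; total 34 minutes.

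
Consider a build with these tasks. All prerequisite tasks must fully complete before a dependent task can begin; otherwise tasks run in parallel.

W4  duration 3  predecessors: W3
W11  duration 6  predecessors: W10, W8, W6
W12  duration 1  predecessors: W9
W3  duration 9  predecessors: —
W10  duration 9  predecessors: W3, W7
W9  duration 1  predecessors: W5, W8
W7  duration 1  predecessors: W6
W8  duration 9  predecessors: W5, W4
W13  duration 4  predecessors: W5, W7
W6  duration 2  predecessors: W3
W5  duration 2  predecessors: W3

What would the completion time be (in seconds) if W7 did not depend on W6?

27

Before: longest chain W3→W4→W8→W11 = 9+3+9+6 = 27, finish 27.
Without W6→W7, W7's earliest start moves from 11 to 0.
The longest chain is now W3→W4→W8→W11 = 9+3+9+6 = 27, so the plan takes 27 seconds.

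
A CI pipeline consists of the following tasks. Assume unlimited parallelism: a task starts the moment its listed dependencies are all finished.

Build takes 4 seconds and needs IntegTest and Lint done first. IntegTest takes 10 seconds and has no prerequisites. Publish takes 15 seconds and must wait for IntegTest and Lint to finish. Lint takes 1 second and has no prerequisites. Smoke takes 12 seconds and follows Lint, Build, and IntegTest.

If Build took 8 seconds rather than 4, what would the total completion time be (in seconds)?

30

As given, the longest chain is IntegTest→Build→Smoke = 10+4+12 = 26, so the finish is 26 seconds.
Since Build is critical, the +4 change carries straight to that chain (now 30 seconds).
The critical path is still IntegTest→Build→Smoke; finish is now 30 seconds.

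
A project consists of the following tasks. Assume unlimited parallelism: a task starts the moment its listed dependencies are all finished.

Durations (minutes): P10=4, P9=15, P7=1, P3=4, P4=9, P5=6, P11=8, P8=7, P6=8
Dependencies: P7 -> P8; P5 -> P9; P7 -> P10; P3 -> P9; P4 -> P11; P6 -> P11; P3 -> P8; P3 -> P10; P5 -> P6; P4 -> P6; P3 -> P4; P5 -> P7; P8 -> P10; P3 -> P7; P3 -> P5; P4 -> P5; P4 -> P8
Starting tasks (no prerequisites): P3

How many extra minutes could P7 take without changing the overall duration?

Critical path: P3→P4→P5→P6→P11 = 4+9+6+8+8 = 35, so the finish is 35 minutes.
P7 finishes as early as 20 and must finish by 24.
Slack of P7 = 23 − 19 = 4 minutes.

4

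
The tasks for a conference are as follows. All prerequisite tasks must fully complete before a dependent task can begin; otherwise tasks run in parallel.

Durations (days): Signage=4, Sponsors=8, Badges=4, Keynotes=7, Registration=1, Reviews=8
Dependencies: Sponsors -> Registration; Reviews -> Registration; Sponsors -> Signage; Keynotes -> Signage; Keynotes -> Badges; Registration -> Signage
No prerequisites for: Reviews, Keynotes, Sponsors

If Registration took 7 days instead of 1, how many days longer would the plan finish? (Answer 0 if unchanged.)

Baseline: Reviews→Registration→Signage = 8+1+4 = 13 → 13 days.
Registration lies on that path, so at 7 days the path becomes 19 days.
The critical path is still Reviews→Registration→Signage; finish is now 19 days.
Change in finish: 19 − 13 = +6 days.

6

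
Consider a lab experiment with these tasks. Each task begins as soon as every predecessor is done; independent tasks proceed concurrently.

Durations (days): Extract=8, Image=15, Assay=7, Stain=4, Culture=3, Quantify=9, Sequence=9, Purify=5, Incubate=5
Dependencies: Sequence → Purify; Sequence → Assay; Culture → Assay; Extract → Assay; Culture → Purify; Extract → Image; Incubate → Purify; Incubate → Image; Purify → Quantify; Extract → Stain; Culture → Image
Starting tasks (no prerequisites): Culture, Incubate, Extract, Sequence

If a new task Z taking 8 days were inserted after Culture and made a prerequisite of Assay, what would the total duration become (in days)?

23

Originally the job takes 23 days.
With Z inserted, Assay now waits for max(Sequence, Extract, Culture, Z).
New critical path: Extract→Image = 8+15 = 23 ⇒ 23 days.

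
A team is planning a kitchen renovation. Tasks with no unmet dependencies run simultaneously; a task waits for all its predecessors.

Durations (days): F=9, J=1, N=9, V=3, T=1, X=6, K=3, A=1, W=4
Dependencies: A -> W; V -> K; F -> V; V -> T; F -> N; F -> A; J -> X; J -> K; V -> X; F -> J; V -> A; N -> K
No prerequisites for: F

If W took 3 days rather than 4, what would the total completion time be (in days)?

21

As given, the longest chain is F→N→K = 9+9+3 = 21, so the finish is 21 days.
The longest path through W is only 17 days, so W has float 4.
That remains the longest chain; total 21 days.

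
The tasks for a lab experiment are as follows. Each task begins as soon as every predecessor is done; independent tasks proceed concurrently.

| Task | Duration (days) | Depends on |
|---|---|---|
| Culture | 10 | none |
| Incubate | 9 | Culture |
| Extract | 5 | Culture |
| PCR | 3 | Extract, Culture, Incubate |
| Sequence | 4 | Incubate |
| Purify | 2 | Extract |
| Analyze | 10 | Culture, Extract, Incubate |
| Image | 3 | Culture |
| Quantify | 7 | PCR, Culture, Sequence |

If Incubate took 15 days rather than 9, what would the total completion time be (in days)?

The binding path is Culture→Incubate→Sequence→Quantify = 10+9+4+7 = 30; finish at 30 days.
Incubate is on the critical path; changing it to 15 makes that path 36 days.
The critical path is still Culture→Incubate→Sequence→Quantify; finish is now 36 days.

36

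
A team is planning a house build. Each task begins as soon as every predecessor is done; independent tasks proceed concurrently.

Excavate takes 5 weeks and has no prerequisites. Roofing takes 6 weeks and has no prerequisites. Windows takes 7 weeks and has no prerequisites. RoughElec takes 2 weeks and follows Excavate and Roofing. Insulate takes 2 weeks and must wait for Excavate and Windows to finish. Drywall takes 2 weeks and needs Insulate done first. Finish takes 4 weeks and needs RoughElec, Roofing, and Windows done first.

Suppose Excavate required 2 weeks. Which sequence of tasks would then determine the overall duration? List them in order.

Roofing, RoughElec, Finish

Critical path before the change: Roofing→RoughElec→Finish = 6+2+4 = 12 giving 12 weeks.
The longest path through Excavate is only 11 weeks, so Excavate has float 1.
The critical path is still Roofing→RoughElec→Finish; finish is now 12 weeks.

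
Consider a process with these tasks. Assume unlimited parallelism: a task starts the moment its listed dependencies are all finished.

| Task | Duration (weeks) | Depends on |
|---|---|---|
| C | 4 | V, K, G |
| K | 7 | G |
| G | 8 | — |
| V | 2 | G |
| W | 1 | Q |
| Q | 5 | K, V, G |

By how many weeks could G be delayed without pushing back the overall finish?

0

G→K→Q→W = 8+7+5+1 = 21 sets the makespan at 21 weeks.
The longest chain containing G totals 21 weeks.
So G can slip 8 − 8 = 0 weeks.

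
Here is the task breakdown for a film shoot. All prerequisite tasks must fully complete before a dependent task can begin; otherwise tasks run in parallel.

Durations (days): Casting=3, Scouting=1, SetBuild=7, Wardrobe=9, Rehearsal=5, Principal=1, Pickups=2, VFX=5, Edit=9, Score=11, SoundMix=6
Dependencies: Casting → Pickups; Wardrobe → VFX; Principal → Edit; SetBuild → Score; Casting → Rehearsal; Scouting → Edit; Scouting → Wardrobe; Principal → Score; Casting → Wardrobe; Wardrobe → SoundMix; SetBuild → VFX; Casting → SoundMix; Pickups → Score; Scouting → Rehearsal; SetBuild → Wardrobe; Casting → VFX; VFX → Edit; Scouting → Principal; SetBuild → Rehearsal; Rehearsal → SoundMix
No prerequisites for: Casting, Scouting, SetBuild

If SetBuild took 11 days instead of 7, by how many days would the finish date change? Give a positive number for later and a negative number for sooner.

4

Actual critical path: SetBuild→Wardrobe→VFX→Edit = 7+9+5+9 = 30 ⇒ 30 days.
SetBuild lies on that path, so at 11 days the path becomes 34 days.
The critical path is still SetBuild→Wardrobe→VFX→Edit; finish is now 34 days.
Change in finish: 34 − 30 = +4 days.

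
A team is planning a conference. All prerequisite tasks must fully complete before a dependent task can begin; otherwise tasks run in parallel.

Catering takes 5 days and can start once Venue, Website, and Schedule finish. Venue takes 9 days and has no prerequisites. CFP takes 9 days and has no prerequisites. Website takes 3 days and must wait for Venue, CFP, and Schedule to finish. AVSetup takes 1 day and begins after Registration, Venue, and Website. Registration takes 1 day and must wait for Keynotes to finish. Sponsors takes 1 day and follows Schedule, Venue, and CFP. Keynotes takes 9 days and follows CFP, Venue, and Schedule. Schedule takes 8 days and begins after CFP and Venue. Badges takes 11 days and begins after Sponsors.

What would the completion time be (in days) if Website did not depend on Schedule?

Original critical path: Venue→Schedule→Sponsors→Badges = 9+8+1+11 = 29 ⇒ 29 days.
Without Schedule→Website, Website's earliest start moves from 17 to 9.
After: Venue→Schedule→Sponsors→Badges = 9+8+1+11 = 29 → 29 days.

29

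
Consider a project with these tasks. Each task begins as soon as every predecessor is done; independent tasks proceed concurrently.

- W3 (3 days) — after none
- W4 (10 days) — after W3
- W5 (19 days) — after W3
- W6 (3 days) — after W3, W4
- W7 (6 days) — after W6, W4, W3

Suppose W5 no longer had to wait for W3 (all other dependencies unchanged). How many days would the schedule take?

22

Before: longest chain W3→W4→W6→W7 = 3+10+3+6 = 22, finish 22.
Without W3→W5, W5's earliest start moves from 3 to 0.
The longest chain is now W3→W4→W6→W7 = 3+10+3+6 = 22, so the schedule takes 22 days.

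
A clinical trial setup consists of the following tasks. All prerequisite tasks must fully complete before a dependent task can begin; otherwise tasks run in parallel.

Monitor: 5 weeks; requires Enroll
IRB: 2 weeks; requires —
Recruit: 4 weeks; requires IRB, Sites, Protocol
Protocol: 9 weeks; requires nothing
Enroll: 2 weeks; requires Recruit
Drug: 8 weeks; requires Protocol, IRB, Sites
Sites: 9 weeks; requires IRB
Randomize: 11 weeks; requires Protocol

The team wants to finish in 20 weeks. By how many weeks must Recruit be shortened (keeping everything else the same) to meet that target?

2

Current finish: 22 weeks; target: 20.
Recruit is on every critical path, so each week cut from Recruit cuts the finish by one (this holds down to a finish of 20).
Need 22 − 20 = 2 weeks off Recruit → Recruit becomes 2 weeks, finish becomes 20.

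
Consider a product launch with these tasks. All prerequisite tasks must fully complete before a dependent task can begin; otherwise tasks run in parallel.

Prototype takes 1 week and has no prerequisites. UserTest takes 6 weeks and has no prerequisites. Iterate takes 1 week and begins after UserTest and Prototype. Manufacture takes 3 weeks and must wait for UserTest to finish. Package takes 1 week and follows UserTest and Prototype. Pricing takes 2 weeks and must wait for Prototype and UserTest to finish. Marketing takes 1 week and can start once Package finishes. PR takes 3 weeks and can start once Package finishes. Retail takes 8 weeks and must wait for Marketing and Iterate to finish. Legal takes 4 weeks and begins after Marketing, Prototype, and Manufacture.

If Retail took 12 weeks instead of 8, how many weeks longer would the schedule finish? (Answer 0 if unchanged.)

4

Actual critical path: UserTest→Package→Marketing→Retail = 6+1+1+8 = 16 ⇒ 16 weeks.
Retail is on the critical path; changing it to 12 makes that path 20 weeks.
That remains the longest chain; total 20 weeks.
Change in finish: 20 − 16 = +4 weeks.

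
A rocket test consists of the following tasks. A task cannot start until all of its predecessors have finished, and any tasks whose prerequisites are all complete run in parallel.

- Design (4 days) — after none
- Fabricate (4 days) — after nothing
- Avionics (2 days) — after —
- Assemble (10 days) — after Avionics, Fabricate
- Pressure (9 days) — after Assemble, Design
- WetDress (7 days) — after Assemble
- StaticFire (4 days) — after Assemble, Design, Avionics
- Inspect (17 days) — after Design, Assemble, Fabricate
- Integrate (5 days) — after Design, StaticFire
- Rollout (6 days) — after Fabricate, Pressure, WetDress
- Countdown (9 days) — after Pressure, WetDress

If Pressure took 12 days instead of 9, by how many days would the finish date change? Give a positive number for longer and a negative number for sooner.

3

The binding path is Fabricate→Assemble→Pressure→Countdown = 4+10+9+9 = 32; finish at 32 days.
Pressure lies on that path, so at 12 days the path becomes 35 days.
The critical path is still Fabricate→Assemble→Pressure→Countdown; finish is now 35 days.
Change in finish: 35 − 32 = +3 days.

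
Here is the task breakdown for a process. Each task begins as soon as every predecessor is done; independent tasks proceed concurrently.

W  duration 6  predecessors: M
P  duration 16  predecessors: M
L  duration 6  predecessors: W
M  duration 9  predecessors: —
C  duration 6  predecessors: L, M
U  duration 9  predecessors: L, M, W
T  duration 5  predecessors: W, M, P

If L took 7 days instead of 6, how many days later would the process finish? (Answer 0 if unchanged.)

As given, the longest chain is M→W→L→U = 9+6+6+9 = 30, so the finish is 30 days.
Since L is critical, the +1 change carries straight to that chain (now 31 days).
That remains the longest chain; total 31 days.
Change in finish: 31 − 30 = +1 days.

1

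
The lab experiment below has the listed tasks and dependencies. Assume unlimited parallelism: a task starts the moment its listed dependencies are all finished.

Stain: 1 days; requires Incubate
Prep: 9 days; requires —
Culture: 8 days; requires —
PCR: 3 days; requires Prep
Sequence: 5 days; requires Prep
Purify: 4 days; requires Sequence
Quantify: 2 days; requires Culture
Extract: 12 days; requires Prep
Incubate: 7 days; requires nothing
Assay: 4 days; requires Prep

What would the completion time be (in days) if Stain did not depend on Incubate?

Original critical path: Prep→Extract = 9+12 = 21 ⇒ 21 days.
Without Incubate→Stain, Stain's earliest start moves from 7 to 0.
After: Prep→Extract = 9+12 = 21 → 21 days.

21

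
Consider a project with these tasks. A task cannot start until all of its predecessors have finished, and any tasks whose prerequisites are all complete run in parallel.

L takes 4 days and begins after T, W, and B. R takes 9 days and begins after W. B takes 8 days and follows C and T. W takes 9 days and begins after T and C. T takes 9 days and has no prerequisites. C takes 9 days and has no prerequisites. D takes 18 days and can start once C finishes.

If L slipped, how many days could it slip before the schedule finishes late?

Critical path: C→W→R = 9+9+9 = 27, so the finish is 27 days.
Longest path through L: 22 days (earliest finish 22, latest finish 27).
Float = 27 − 22 = 5.

5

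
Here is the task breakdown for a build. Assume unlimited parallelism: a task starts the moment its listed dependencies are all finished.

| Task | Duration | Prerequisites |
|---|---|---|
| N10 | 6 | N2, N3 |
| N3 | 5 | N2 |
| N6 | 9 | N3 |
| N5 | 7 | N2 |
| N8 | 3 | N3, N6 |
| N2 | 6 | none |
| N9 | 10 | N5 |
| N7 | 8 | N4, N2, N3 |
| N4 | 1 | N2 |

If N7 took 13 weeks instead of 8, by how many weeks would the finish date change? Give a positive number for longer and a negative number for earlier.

1

The binding path is N2→N3→N6→N8 = 6+5+9+3 = 23; finish at 23 weeks.
N7 has 4 weeks of float (longest path through it is 19).
Now N2→N3→N7 = 6+5+13 = 24 is longest, so the finish becomes 24 weeks.
Change in finish: 24 − 23 = +1 weeks.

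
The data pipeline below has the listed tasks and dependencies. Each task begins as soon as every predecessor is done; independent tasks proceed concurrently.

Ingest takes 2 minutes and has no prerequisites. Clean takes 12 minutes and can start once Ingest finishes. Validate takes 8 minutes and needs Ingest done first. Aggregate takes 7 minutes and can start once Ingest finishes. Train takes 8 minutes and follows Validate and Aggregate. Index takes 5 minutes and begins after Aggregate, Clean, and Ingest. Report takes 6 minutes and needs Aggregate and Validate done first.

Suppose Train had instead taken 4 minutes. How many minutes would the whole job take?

19

Baseline: Ingest→Clean→Index = 2+12+5 = 19 → 19 minutes.
Train is off the critical path — its longest chain is 18 minutes, giving 1 of slack.
No other chain overtakes it, so the finish is 19 minutes.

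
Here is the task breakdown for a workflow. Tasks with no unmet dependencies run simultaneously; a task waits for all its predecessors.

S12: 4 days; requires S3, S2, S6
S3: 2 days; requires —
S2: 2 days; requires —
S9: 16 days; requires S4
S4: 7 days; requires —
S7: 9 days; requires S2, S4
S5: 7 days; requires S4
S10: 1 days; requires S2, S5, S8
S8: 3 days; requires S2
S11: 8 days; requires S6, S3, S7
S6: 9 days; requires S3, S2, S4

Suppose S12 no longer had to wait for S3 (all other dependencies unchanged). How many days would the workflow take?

With the dependency in place, S4→S6→S11 = 7+9+8 = 24 sets the finish at 24 days.
Dropping S3→S12 doesn't change S12's earliest start (16); another predecessor still binds.
The longest chain is now S4→S6→S11 = 7+9+8 = 24, so the workflow takes 24 days.

24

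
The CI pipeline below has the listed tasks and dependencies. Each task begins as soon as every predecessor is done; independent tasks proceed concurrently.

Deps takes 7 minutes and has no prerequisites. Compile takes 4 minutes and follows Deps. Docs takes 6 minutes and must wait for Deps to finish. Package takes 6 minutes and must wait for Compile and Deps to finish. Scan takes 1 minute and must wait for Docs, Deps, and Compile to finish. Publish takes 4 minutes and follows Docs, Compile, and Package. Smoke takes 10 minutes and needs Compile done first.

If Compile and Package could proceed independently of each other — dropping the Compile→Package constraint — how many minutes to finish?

21

With the dependency in place, Deps→Compile→Package→Publish = 7+4+6+4 = 21 sets the finish at 21 minutes.
Without Compile→Package, Package's earliest start moves from 11 to 7.
After: Deps→Compile→Smoke = 7+4+10 = 21 → 21 minutes.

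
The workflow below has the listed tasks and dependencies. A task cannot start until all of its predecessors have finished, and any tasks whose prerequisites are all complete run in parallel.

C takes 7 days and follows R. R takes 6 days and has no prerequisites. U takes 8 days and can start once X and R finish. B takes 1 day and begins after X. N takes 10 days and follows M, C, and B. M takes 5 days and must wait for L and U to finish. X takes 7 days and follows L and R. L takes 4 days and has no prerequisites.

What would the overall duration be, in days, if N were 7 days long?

33

Critical path before the change: R→X→U→M→N = 6+7+8+5+10 = 36 giving 36 days.
N is on the critical path; changing it to 7 makes that path 33 days.
No other chain overtakes it, so the finish is 33 days.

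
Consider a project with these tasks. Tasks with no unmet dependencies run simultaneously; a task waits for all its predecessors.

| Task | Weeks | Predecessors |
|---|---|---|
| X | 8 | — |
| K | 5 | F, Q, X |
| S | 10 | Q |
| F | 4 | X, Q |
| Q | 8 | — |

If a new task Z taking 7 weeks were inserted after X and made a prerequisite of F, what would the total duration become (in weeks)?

Originally the job takes 18 weeks.
With Z inserted, F now waits for max(X, Q, Z).
New critical path: X→Z→F→K = 8+7+4+5 = 24 ⇒ 24 weeks.

24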